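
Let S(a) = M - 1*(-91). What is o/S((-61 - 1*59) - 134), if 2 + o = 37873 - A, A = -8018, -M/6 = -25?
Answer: 45889/241 ≈ 190.41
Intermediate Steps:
M = 150 (M = -6*(-25) = 150)
o = 45889 (o = -2 + (37873 - 1*(-8018)) = -2 + (37873 + 8018) = -2 + 45891 = 45889)
S(a) = 241 (S(a) = 150 - 1*(-91) = 150 + 91 = 241)
o/S((-61 - 1*59) - 134) = 45889/241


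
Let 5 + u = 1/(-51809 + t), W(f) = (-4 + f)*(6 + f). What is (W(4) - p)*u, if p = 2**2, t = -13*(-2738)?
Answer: 324304/16215 ≈ 20.000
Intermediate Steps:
t = 35594
p = 4
u = -81076/16215 (u = -5 + 1/(-51809 + 35594) = -5 + 1/(-16215) = -5 - 1/16215 = -81076/16215 ≈ -5.0001)
(W(4) - p)*u = ((-24 + 4**2 + 2*4) - 1*4)*(-81076/16215) = ((-24 + 16 + 8) - 4)*(-81076/16215) = (0 - 4)*(-81076/16215) = -4*(-81076/16215) = 324304/16215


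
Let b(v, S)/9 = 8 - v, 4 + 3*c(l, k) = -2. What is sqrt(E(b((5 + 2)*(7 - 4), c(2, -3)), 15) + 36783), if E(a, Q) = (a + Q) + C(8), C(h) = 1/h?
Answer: sqrt(586898)/4 ≈ 191.52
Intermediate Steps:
c(l, k) = -2 (c(l, k) = -4/3 + (1/3)*(-2) = -4/3 - 2/3 = -2)
b(v, S) = 72 - 9*v (b(v, S) = 9*(8 - v) = 72 - 9*v)
E(a, Q) = 1/8 + Q + a (E(a, Q) = (a + Q) + 1/8 = (Q + a) + 1/8 = 1/8 + Q + a)
sqrt(E(b((5 + 2)*(7 - 4), c(2, -3)), 15) + 36783) = sqrt((1/8 + 15 + (72 - 9*(5 + 2)*(7 - 4))) + 36783) = sqrt((1/8 + 15 + (72 - 63*3)) + 36783) = sqrt((1/8 + 15 + (72 - 9*21)) + 36783) = sqrt((1/8 + 15 + (72 - 189)) + 36783) = sqrt((1/8 + 15 - 117) + 36783) = sqrt(-815/8 + 36783) = sqrt(293449/8) = sqrt(586898)/4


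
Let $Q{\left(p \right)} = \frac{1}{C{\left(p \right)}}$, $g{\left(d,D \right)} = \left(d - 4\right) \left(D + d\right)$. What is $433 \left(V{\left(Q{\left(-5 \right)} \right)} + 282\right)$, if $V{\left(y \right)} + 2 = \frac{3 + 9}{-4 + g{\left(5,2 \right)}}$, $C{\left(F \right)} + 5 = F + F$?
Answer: $122972$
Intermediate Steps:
$g{\left(d,D \right)} = \left(-4 + d\right) \left(D + d\right)$
$C{\left(F \right)} = -5 + 2 F$ ($C{\left(F \right)} = -5 + \left(F + F\right) = -5 + 2 F$)
$Q{\left(p \right)} = \frac{1}{-5 + 2 p}$
$V{\left(y \right)} = 2$ ($V{\left(y \right)} = -2 + \frac{3 + 9}{-4 + \left(5^{2} - 8 - 20 + 2 \cdot 5\right)} = -2 + \frac{12}{-4 + \left(25 - 8 - 20 + 10\right)} = -2 + \frac{12}{-4 + 7} = -2 + \frac{12}{3} = -2 + 12 \cdot \frac{1}{3} = -2 + 4 = 2$)
$433 \left(V{\left(Q{\left(-5 \right)} \right)} + 282\right) = 433 \left(2 + 282\right) = 433 \cdot 284 = 122972$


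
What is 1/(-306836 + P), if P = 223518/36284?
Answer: -18142/5566506953 ≈ -3.2591e-6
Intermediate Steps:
P = 111759/18142 (P = 223518*(1/36284) = 111759/18142 ≈ 6.1602)
1/(-306836 + P) = 1/(-306836 + 111759/18142) = 1/(-5566506953/18142) = -18142/5566506953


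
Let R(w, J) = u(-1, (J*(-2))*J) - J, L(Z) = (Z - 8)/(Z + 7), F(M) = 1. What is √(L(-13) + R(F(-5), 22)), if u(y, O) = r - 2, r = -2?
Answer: 3*I*√10/2 ≈ 4.7434*I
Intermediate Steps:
u(y, O) = -4 (u(y, O) = -2 - 2 = -4)
L(Z) = (-8 + Z)/(7 + Z)
R(w, J) = -4 - J
√(L(-13) + R(F(-5), 22)) = √((-8 - 13)/(7 - 13) + (-4 - 1*22)) = √(-21/(-6) + (-4 - 22)) = √(-⅙*(-21) - 26) = √(7/2 - 26) = √(-45/2) = 3*I*√10/2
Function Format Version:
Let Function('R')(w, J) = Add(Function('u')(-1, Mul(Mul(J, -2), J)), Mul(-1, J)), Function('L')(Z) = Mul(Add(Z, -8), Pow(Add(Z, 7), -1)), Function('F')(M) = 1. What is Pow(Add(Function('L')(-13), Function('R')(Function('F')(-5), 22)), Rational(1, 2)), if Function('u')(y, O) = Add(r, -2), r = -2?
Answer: Mul(Rational(3, 2), I, Pow(10, Rational(1, 2))) ≈ Mul(4.7434, I)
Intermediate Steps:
Function('u')(y, O) = -4 (Function('u')(y, O) = Add(-2, -2) = -4)
Function('L')(Z) = Mul(Pow(Add(7, Z), -1), Add(-8, Z)) (Function('L')(Z) = Mul(Add(-8, Z), Pow(Add(7, Z), -1)) = Mul(Pow(Add(7, Z), -1), Add(-8, Z)))
Function('R')(w, J) = Add(-4, Mul(-1, J))
Pow(Add(Function('L')(-13), Function('R')(Function('F')(-5), 22)), Rational(1, 2)) = Pow(Add(Mul(Pow(Add(7, -13), -1), Add(-8, -13)), Add(-4, Mul(-1, 22))), Rational(1, 2)) = Pow(Add(Mul(Pow(-6, -1), -21), Add(-4, -22)), Rational(1, 2)) = Pow(Add(Mul(Rational(-1, 6), -21), -26), Rational(1, 2)) = Pow(Add(Rational(7, 2), -26), Rational(1, 2)) = Pow(Rational(-45, 2), Rational(1, 2)) = Mul(Rational(3, 2), I, Pow(10, Rational(1, 2)))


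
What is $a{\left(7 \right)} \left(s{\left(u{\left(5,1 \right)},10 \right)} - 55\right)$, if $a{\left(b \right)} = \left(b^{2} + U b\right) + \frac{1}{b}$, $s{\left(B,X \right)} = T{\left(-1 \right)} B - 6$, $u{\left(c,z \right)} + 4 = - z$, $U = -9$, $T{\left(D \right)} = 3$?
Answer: $\frac{7372}{7} \approx 1053.1$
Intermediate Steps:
$u{\left(c,z \right)} = -4 - z$
$s{\left(B,X \right)} = -6 + 3 B$ ($s{\left(B,X \right)} = 3 B - 6 = -6 + 3 B$)
$a{\left(b \right)} = \frac{1}{b} + b^{2} - 9 b$ ($a{\left(b \right)} = \left(b^{2} - 9 b\right) + \frac{1}{b} = \frac{1}{b} + b^{2} - 9 b$)
$a{\left(7 \right)} \left(s{\left(u{\left(5,1 \right)},10 \right)} - 55\right) = \frac{1 + 7^{2} \left(-9 + 7\right)}{7} \left(\left(-6 + 3 \left(-4 - 1\right)\right) - 55\right) = \frac{1 + 49 \left(-2\right)}{7} \left(\left(-6 + 3 \left(-4 - 1\right)\right) - 55\right) = \frac{1 - 98}{7} \left(\left(-6 + 3 \left(-5\right)\right) - 55\right) = \frac{1}{7} \left(-97\right) \left(\left(-6 - 15\right) - 55\right) = - \frac{97 \left(-21 - 55\right)}{7} = \left(- \frac{97}{7}\right) \left(-76\right) = \frac{7372}{7}$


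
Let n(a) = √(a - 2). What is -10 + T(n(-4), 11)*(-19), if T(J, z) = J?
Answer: -10 - 19*I*√6 ≈ -10.0 - 46.54*I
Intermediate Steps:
n(a) = √(-2 + a)
-10 + T(n(-4), 11)*(-19) = -10 + √(-2 - 4)*(-19) = -10 + √(-6)*(-19) = -10 + (I*√6)*(-19) = -10 - 19*I*√6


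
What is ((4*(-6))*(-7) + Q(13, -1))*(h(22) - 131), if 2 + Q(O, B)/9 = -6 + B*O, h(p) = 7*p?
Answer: -483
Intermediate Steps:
Q(O, B) = -72 + 9*B*O (Q(O, B) = -18 + 9*(-6 + B*O) = -18 + (-54 + 9*B*O) = -72 + 9*B*O)
((4*(-6))*(-7) + Q(13, -1))*(h(22) - 131) = ((4*(-6))*(-7) + (-72 + 9*(-1)*13))*(7*22 - 131) = (-24*(-7) + (-72 - 117))*(154 - 131) = (168 - 189)*23 = -21*23 = -483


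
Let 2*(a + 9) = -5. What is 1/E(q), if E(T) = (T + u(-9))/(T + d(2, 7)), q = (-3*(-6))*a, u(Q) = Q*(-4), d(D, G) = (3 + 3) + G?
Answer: 194/171 ≈ 1.1345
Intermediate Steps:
d(D, G) = 6 + G
a = -23/2 (a = -9 + (1/2)*(-5) = -9 - 5/2 = -23/2 ≈ -11.500)
u(Q) = -4*Q
q = -207 (q = -3*(-6)*(-23/2) = 18*(-23/2) = -207)
E(T) = (36 + T)/(13 + T) (E(T) = (T - 4*(-9))/(T + (6 + 7)) = (T + 36)/(T + 13) = (36 + T)/(13 + T))
1/E(q) = 1/((36 - 207)/(13 - 207)) = 1/(-171/(-194)) = 1/(-1/194*(-171)) = 1/(171/194) = 194/171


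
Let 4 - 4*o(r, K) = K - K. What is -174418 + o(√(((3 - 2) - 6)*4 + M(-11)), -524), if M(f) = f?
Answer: -174417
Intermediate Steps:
o(r, K) = 1 (o(r, K) = 1 - (K - K)/4 = 1 - ¼*0 = 1 + 0 = 1)
-174418 + o(√(((3 - 2) - 6)*4 + M(-11)), -524) = -174418 + 1 = -174417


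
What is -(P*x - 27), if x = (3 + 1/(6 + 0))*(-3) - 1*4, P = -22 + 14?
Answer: -81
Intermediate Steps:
P = -8
x = -27/2 (x = (3 + 1/6)*(-3) - 4 = (19/6)*(-3) - 4 = -19/2 - 4 = -27/2 ≈ -13.500)
-(P*x - 27) = -(-8*(-27/2) - 27) = -(108 - 27) = -1*81 = -81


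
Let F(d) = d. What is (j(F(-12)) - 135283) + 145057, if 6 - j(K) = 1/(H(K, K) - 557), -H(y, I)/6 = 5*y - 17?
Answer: 929101/95 ≈ 9780.0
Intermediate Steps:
H(y, I) = 102 - 30*y (H(y, I) = -6*(5*y - 17) = -6*(-17 + 5*y) = 102 - 30*y)
j(K) = 6 - 1/(-455 - 30*K) (j(K) = 6 - 1/((102 - 30*K) - 557) = 6 - 1/(-455 - 30*K))
(j(F(-12)) - 135283) + 145057 = ((2731 + 180*(-12))/(5*(91 + 6*(-12))) - 135283) + 145057 = ((2731 - 2160)/(5*(91 - 72)) - 135283) + 145057 = ((⅕)*571/19 - 135283) + 145057 = ((⅕)*(1/19)*571 - 135283) + 145057 = (571/95 - 135283) + 145057 = -12851314/95 + 145057 = 929101/95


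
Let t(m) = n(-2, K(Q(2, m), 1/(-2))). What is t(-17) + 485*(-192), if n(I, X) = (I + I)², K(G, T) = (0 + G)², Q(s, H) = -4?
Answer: -93104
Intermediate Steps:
K(G, T) = G²
n(I, X) = 4*I² (n(I, X) = (2*I)² = 4*I²)
t(m) = 16 (t(m) = 4*(-2)² = 4*4 = 16)
t(-17) + 485*(-192) = 16 + 485*(-192) = 16 - 93120 = -93104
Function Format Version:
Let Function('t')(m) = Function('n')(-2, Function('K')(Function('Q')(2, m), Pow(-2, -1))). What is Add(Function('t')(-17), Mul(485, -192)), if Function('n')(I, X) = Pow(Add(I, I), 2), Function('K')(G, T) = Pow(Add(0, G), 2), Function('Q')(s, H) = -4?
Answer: -93104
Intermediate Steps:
Function('K')(G, T) = Pow(G, 2)
Function('n')(I, X) = Mul(4, Pow(I, 2)) (Function('n')(I, X) = Pow(Mul(2, I), 2) = Mul(4, Pow(I, 2)))
Function('t')(m) = 16 (Function('t')(m) = Mul(4, Pow(-2, 2)) = Mul(4, 4) = 16)
Add(Function('t')(-17), Mul(485, -192)) = Add(16, Mul(485, -192)) = Add(16, -93120) = -93104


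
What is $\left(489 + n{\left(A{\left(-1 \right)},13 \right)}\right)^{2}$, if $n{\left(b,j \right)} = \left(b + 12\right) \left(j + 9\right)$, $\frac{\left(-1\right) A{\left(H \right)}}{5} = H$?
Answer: $744769$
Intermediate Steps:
$A{\left(H \right)} = - 5 H$
$n{\left(b,j \right)} = \left(9 + j\right) \left(12 + b\right)$ ($n{\left(b,j \right)} = \left(12 + b\right) \left(9 + j\right) = \left(9 + j\right) \left(12 + b\right)$)
$\left(489 + n{\left(A{\left(-1 \right)},13 \right)}\right)^{2} = \left(489 + \left(108 + 9 \left(\left(-5\right) \left(-1\right)\right) + 12 \cdot 13 + \left(-5\right) \left(-1\right) 13\right)\right)^{2} = \left(489 + \left(108 + 9 \cdot 5 + 156 + 5 \cdot 13\right)\right)^{2} = \left(489 + \left(108 + 45 + 156 + 65\right)\right)^{2} = \left(489 + 374\right)^{2} = 863^{2} = 744769$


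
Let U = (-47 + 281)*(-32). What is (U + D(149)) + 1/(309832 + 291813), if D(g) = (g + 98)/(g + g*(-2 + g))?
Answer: -99346708215153/13267475540 ≈ -7488.0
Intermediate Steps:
U = -7488 (U = 234*(-32) = -7488)
D(g) = (98 + g)/(g + g*(-2 + g))
(U + D(149)) + 1/(309832 + 291813) = (-7488 + (98 + 149)/(149*(-1 + 149))) + 1/(309832 + 291813) = (-7488 + (1/149)*247/148) + 1/601645 = (-7488 + (1/149)*(1/148)*247) + 1/601645 = (-7488 + 247/22052) + 1/601645 = -165125129/22052 + 1/601645 = -99346708215153/13267475540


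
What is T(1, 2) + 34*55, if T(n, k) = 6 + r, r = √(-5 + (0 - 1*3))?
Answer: 1876 + 2*I*√2 ≈ 1876.0 + 2.8284*I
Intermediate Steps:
r = 2*I*√2 (r = √(-5 + (0 - 3)) = √(-5 - 3) = √(-8) = 2*I*√2 ≈ 2.8284*I)
T(n, k) = 6 + 2*I*√2
T(1, 2) + 34*55 = (6 + 2*I*√2) + 34*55 = (6 + 2*I*√2) + 1870 = 1876 + 2*I*√2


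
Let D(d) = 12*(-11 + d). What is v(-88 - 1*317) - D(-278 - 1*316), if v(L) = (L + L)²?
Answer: 663360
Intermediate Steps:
v(L) = 4*L² (v(L) = (2*L)² = 4*L²)
D(d) = -132 + 12*d
v(-88 - 1*317) - D(-278 - 1*316) = 4*(-88 - 1*317)² - (-132 + 12*(-278 - 1*316)) = 4*(-88 - 317)² - (-132 + 12*(-278 - 316)) = 4*(-405)² - (-132 + 12*(-594)) = 4*164025 - (-132 - 7128) = 656100 - 1*(-7260) = 656100 + 7260 = 663360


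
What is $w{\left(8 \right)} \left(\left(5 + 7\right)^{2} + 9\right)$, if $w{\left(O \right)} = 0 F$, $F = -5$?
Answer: $0$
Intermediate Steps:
$w{\left(O \right)} = 0$ ($w{\left(O \right)} = 0 \left(-5\right) = 0$)
$w{\left(8 \right)} \left(\left(5 + 7\right)^{2} + 9\right) = 0 \left(\left(5 + 7\right)^{2} + 9\right) = 0 \left(12^{2} + 9\right) = 0 \left(144 + 9\right) = 0 \cdot 153 = 0$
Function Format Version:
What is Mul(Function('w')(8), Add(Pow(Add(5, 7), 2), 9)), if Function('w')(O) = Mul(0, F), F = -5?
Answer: 0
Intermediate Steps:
Function('w')(O) = 0 (Function('w')(O) = Mul(0, -5) = 0)
Mul(Function('w')(8), Add(Pow(Add(5, 7), 2), 9)) = Mul(0, Add(Pow(Add(5, 7), 2), 9)) = Mul(0, Add(Pow(12, 2), 9)) = Mul(0, Add(144, 9)) = Mul(0, 153) = 0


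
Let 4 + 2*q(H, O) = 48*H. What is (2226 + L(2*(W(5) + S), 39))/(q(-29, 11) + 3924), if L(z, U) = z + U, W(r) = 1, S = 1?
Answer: 2269/3226 ≈ 0.70335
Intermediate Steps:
q(H, O) = -2 + 24*H (q(H, O) = -2 + (48*H)/2 = -2 + 24*H)
L(z, U) = U + z
(2226 + L(2*(W(5) + S), 39))/(q(-29, 11) + 3924) = (2226 + (39 + 2*(1 + 1)))/((-2 + 24*(-29)) + 3924) = (2226 + (39 + 2*2))/((-2 - 696) + 3924) = (2226 + (39 + 4))/(-698 + 3924) = (2226 + 43)/3226 = 2269*(1/3226) = 2269/3226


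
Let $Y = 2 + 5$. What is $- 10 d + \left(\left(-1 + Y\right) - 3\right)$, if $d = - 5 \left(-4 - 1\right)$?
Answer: $-247$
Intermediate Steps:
$Y = 7$
$d = 25$ ($d = \left(-5\right) \left(-5\right) = 25$)
$- 10 d + \left(\left(-1 + Y\right) - 3\right) = \left(-10\right) 25 + \left(\left(-1 + 7\right) - 3\right) = -250 + \left(6 - 3\right) = -250 + 3 = -247$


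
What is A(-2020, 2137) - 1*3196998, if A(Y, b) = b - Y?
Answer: -3192841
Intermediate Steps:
A(-2020, 2137) - 1*3196998 = (2137 - 1*(-2020)) - 1*3196998 = (2137 + 2020) - 3196998 = 4157 - 3196998 = -3192841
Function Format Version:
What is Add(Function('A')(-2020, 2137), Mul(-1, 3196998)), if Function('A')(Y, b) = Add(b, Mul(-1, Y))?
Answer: -3192841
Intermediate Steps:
Add(Function('A')(-2020, 2137), Mul(-1, 3196998)) = Add(Add(2137, Mul(-1, -2020)), Mul(-1, 3196998)) = Add(Add(2137, 2020), -3196998) = Add(4157, -3196998) = -3192841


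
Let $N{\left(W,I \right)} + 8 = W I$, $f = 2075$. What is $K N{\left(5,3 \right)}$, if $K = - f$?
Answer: $-14525$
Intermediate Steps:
$N{\left(W,I \right)} = -8 + I W$ ($N{\left(W,I \right)} = -8 + W I = -8 + I W$)
$K = -2075$ ($K = \left(-1\right) 2075 = -2075$)
$K N{\left(5,3 \right)} = - 2075 \left(-8 + 3 \cdot 5\right) = - 2075 \left(-8 + 15\right) = \left(-2075\right) 7 = -14525$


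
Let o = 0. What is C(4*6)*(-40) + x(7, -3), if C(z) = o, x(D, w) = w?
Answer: -3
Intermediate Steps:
C(z) = 0
C(4*6)*(-40) + x(7, -3) = 0*(-40) - 3 = 0 - 3 = -3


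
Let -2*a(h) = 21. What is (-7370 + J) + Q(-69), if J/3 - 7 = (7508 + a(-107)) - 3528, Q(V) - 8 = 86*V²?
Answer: 828027/2 ≈ 4.1401e+5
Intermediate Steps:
Q(V) = 8 + 86*V²
a(h) = -21/2 (a(h) = -½*21 = -21/2)
J = 23859/2 (J = 21 + 3*((7508 - 21/2) - 3528) = 21 + 3*(14995/2 - 3528) = 21 + 3*(7939/2) = 21 + 23817/2 = 23859/2 ≈ 11930.)
(-7370 + J) + Q(-69) = (-7370 + 23859/2) + (8 + 86*(-69)²) = 9119/2 + (8 + 86*4761) = 9119/2 + (8 + 409446) = 9119/2 + 409454 = 828027/2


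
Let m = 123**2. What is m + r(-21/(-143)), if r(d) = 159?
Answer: 15288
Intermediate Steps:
m = 15129
m + r(-21/(-143)) = 15129 + 159 = 15288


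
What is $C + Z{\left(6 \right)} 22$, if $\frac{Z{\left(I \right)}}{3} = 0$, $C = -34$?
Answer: $-34$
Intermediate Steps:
$Z{\left(I \right)} = 0$ ($Z{\left(I \right)} = 3 \cdot 0 = 0$)
$C + Z{\left(6 \right)} 22 = -34 + 0 \cdot 22 = -34 + 0 = -34$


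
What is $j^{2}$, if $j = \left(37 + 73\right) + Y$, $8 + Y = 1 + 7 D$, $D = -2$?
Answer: $7921$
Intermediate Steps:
$Y = -21$ ($Y = -8 + \left(1 + 7 \left(-2\right)\right) = -8 + \left(1 - 14\right) = -8 - 13 = -21$)
$j = 89$ ($j = \left(37 + 73\right) - 21 = 110 - 21 = 89$)
$j^{2} = 89^{2} = 7921$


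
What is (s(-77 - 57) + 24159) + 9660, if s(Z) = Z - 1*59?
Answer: 33626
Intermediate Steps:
s(Z) = -59 + Z (s(Z) = Z - 59 = -59 + Z)
(s(-77 - 57) + 24159) + 9660 = ((-59 + (-77 - 57)) + 24159) + 9660 = ((-59 - 134) + 24159) + 9660 = (-193 + 24159) + 9660 = 23966 + 9660 = 33626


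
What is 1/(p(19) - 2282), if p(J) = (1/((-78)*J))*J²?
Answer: -78/178015 ≈ -0.00043817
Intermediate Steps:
p(J) = -J/78 (p(J) = (-1/(78*J))*J² = -J/78)
1/(p(19) - 2282) = 1/(-1/78*19 - 2282) = 1/(-19/78 - 2282) = 1/(-178015/78) = -78/178015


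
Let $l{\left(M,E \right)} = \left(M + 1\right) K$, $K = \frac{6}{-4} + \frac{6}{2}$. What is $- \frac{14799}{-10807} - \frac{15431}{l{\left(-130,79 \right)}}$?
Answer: $\frac{339252847}{4182309} \approx 81.116$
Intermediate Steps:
$K = \frac{3}{2}$ ($K = 6 \left(- \frac{1}{4}\right) + 6 \cdot \frac{1}{2} = - \frac{3}{2} + 3 = \frac{3}{2} \approx 1.5$)
$l{\left(M,E \right)} = \frac{3}{2} + \frac{3 M}{2}$ ($l{\left(M,E \right)} = \left(M + 1\right) \frac{3}{2} = \left(1 + M\right) \frac{3}{2} = \frac{3}{2} + \frac{3 M}{2}$)
$- \frac{14799}{-10807} - \frac{15431}{l{\left(-130,79 \right)}} = - \frac{14799}{-10807} - \frac{15431}{\frac{3}{2} + \frac{3}{2} \left(-130\right)} = \left(-14799\right) \left(- \frac{1}{10807}\right) - \frac{15431}{\frac{3}{2} - 195} = \frac{14799}{10807} - \frac{15431}{- \frac{387}{2}} = \frac{14799}{10807} - - \frac{30862}{387} = \frac{14799}{10807} + \frac{30862}{387} = \frac{339252847}{4182309}$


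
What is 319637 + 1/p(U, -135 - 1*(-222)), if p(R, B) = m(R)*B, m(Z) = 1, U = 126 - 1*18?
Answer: 27808420/87 ≈ 3.1964e+5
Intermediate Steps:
U = 108 (U = 126 - 18 = 108)
p(R, B) = B (p(R, B) = 1*B = B)
319637 + 1/p(U, -135 - 1*(-222)) = 319637 + 1/(-135 - 1*(-222)) = 319637 + 1/(-135 + 222) = 319637 + 1/87 = 27808420/87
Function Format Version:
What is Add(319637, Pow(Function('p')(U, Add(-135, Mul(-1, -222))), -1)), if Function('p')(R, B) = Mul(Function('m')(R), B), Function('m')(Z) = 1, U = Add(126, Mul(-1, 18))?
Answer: Rational(27808420, 87) ≈ 3.1964e+5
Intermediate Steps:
U = 108 (U = Add(126, -18) = 108)
Function('p')(R, B) = B (Function('p')(R, B) = Mul(1, B) = B)
Add(319637, Pow(Function('p')(U, Add(-135, Mul(-1, -222))), -1)) = Add(319637, Pow(Add(-135, Mul(-1, -222)), -1)) = Add(319637, Pow(Add(-135, 222), -1)) = Add(319637, Pow(87, -1)) = Add(319637, Rational(1, 87)) = Rational(27808420, 87)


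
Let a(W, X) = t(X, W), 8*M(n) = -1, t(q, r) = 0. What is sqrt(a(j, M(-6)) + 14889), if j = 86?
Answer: sqrt(14889) ≈ 122.02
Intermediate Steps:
M(n) = -1/8 (M(n) = (1/8)*(-1) = -1/8)
a(W, X) = 0
sqrt(a(j, M(-6)) + 14889) = sqrt(0 + 14889) = sqrt(14889)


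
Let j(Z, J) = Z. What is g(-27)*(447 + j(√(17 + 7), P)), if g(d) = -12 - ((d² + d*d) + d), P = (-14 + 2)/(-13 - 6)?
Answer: -645021 - 2886*√6 ≈ -6.5209e+5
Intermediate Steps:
P = 12/19 (P = -12/(-19) = -12*(-1/19) = 12/19 ≈ 0.63158)
g(d) = -12 - d - 2*d² (g(d) = -12 - ((d² + d²) + d) = -12 - (2*d² + d) = -12 - (d + 2*d²) = -12 + (-d - 2*d²) = -12 - d - 2*d²)
g(-27)*(447 + j(√(17 + 7), P)) = (-12 - 1*(-27) - 2*(-27)²)*(447 + √(17 + 7)) = (-12 + 27 - 2*729)*(447 + √24) = (-12 + 27 - 1458)*(447 + 2*√6) = -1443*(447 + 2*√6) = -645021 - 2886*√6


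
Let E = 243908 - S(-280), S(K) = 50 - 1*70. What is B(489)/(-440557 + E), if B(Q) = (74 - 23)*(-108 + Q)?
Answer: -6477/65543 ≈ -0.098821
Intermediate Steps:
S(K) = -20 (S(K) = 50 - 70 = -20)
B(Q) = -5508 + 51*Q (B(Q) = 51*(-108 + Q) = -5508 + 51*Q)
E = 243928 (E = 243908 - 1*(-20) = 243908 + 20 = 243928)
B(489)/(-440557 + E) = (-5508 + 51*489)/(-440557 + 243928) = (-5508 + 24939)/(-196629) = 19431*(-1/196629) = -6477/65543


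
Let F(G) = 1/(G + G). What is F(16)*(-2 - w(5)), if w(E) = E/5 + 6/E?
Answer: -21/160 ≈ -0.13125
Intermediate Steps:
w(E) = 6/E + E/5 (w(E) = E*(⅕) + 6/E = E/5 + 6/E = 6/E + E/5)
F(G) = 1/(2*G)
F(16)*(-2 - w(5)) = ((½)/16)*(-2 - (6/5 + (⅕)*5)) = ((½)*(1/16))*(-2 - (6*(⅕) + 1)) = (-2 - (6/5 + 1))/32 = (-2 - 1*11/5)/32 = (-2 - 11/5)/32 = (1/32)*(-21/5) = -21/160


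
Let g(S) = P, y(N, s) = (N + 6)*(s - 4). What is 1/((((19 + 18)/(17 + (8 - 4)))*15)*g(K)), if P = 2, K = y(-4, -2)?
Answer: 7/370 ≈ 0.018919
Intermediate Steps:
y(N, s) = (-4 + s)*(6 + N) (y(N, s) = (6 + N)*(-4 + s) = (-4 + s)*(6 + N))
K = -12 (K = -24 - 4*(-4) + 6*(-2) - 4*(-2) = -24 + 16 - 12 + 8 = -12)
g(S) = 2
1/((((19 + 18)/(17 + (8 - 4)))*15)*g(K)) = 1/((((19 + 18)/(17 + (8 - 4)))*15)*2) = 1/(((37/(17 + 4))*15)*2) = 1/(((37/21)*15)*2) = 1/((185/7)*2) = 1/(370/7) = 7/370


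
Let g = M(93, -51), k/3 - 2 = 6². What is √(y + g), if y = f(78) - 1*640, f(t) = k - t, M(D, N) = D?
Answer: I*√511 ≈ 22.605*I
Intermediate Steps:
k = 114 (k = 6 + 3*6² = 6 + 3*36 = 6 + 108 = 114)
f(t) = 114 - t
g = 93
y = -604 (y = (114 - 1*78) - 1*640 = (114 - 78) - 640 = 36 - 640 = -604)
√(y + g) = √(-604 + 93) = √(-511) = I*√511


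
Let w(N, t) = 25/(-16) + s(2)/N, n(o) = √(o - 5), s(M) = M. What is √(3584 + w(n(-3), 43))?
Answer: √(57319 - 8*I*√2)/4 ≈ 59.853 - 0.005907*I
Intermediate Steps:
n(o) = √(-5 + o)
w(N, t) = -25/16 + 2/N (w(N, t) = 25/(-16) + 2/N = 25*(-1/16) + 2/N = -25/16 + 2/N)
√(3584 + w(n(-3), 43)) = √(3584 + (-25/16 + 2/(√(-5 - 3)))) = √(3584 + (-25/16 + 2/(√(-8)))) = √(3584 + (-25/16 + 2/((2*I*√2)))) = √(3584 + (-25/16 + 2*(-I*√2/4))) = √(3584 + (-25/16 - I*√2/2)) = √(57319/16 - I*√2/2)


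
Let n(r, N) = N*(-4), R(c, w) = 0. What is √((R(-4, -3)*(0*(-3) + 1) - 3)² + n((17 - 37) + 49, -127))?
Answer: √517 ≈ 22.738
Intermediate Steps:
n(r, N) = -4*N
√((R(-4, -3)*(0*(-3) + 1) - 3)² + n((17 - 37) + 49, -127)) = √((0*(0*(-3) + 1) - 3)² - 4*(-127)) = √((0*(0 + 1) - 3)² + 508) = √((0*1 - 3)² + 508) = √((0 - 3)² + 508) = √((-3)² + 508) = √(9 + 508) = √517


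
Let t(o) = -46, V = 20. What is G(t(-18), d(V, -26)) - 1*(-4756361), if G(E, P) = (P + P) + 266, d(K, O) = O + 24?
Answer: 4756623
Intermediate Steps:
d(K, O) = 24 + O
G(E, P) = 266 + 2*P (G(E, P) = 2*P + 266 = 266 + 2*P)
G(t(-18), d(V, -26)) - 1*(-4756361) = (266 + 2*(24 - 26)) - 1*(-4756361) = (266 + 2*(-2)) + 4756361 = (266 - 4) + 4756361 = 262 + 4756361 = 4756623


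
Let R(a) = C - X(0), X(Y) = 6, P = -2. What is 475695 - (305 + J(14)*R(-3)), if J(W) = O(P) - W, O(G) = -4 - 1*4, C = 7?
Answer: 475412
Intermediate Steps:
O(G) = -8 (O(G) = -4 - 4 = -8)
R(a) = 1 (R(a) = 7 - 1*6 = 7 - 6 = 1)
J(W) = -8 - W
475695 - (305 + J(14)*R(-3)) = 475695 - (305 + (-8 - 1*14)*1) = 475695 - (305 + (-8 - 14)*1) = 475695 - (305 - 22*1) = 475695 - (305 - 22) = 475695 - 1*283 = 475695 - 283 = 475412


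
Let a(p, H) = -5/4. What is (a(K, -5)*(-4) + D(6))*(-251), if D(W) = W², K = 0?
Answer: -10291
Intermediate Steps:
a(p, H) = -5/4 (a(p, H) = -5*¼ = -5/4)
(a(K, -5)*(-4) + D(6))*(-251) = (-5/4*(-4) + 6²)*(-251) = (5 + 36)*(-251) = 41*(-251) = -10291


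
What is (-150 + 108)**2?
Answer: 1764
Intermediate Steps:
(-150 + 108)**2 = (-42)**2 = 1764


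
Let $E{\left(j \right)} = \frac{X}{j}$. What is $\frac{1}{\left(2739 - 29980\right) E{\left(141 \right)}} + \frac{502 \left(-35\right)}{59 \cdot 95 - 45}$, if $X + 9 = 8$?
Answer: $- \frac{47784041}{15145996} \approx -3.1549$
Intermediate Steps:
$X = -1$ ($X = -9 + 8 = -1$)
$E{\left(j \right)} = - \frac{1}{j}$
$\frac{1}{\left(2739 - 29980\right) E{\left(141 \right)}} + \frac{502 \left(-35\right)}{59 \cdot 95 - 45} = \frac{1}{\left(2739 - 29980\right) \left(- \frac{1}{141}\right)} + \frac{502 \left(-35\right)}{59 \cdot 95 - 45} = \frac{1}{\left(-27241\right) \left(\left(-1\right) \frac{1}{141}\right)} - \frac{17570}{5605 - 45} = - \frac{1}{27241 \left(- \frac{1}{141}\right)} - \frac{17570}{5560} = \left(- \frac{1}{27241}\right) \left(-141\right) - \frac{1757}{556} = \frac{141}{27241} - \frac{1757}{556} = - \frac{47784041}{15145996}$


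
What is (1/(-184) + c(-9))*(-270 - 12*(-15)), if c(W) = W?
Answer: 74565/92 ≈ 810.49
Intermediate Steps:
(1/(-184) + c(-9))*(-270 - 12*(-15)) = (1/(-184) - 9)*(-270 - 12*(-15)) = (-1/184 - 9)*(-270 + 180) = -1657/184*(-90) = 74565/92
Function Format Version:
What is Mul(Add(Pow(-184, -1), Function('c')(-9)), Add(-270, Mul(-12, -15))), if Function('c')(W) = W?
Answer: Rational(74565, 92) ≈ 810.49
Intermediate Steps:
Mul(Add(Pow(-184, -1), Function('c')(-9)), Add(-270, Mul(-12, -15))) = Mul(Add(Pow(-184, -1), -9), Add(-270, Mul(-12, -15))) = Mul(Add(Rational(-1, 184), -9), Add(-270, 180)) = Mul(Rational(-1657, 184), -90) = Rational(74565, 92)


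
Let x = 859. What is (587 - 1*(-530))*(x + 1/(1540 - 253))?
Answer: 1234881478/1287 ≈ 9.5950e+5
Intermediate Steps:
(587 - 1*(-530))*(x + 1/(1540 - 253)) = (587 - 1*(-530))*(859 + 1/(1540 - 253)) = (587 + 530)*(859 + 1/1287) = 1117*(859 + 1/1287) = 1117*(1105534/1287) = 1234881478/1287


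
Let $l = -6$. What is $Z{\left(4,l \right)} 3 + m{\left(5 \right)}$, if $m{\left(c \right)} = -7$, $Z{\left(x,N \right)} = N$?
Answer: $-25$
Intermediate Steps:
$Z{\left(4,l \right)} 3 + m{\left(5 \right)} = \left(-6\right) 3 - 7 = -18 - 7 = -25$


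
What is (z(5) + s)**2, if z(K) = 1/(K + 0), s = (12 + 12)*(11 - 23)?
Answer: 2070721/25 ≈ 82829.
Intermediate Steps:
s = -288 (s = 24*(-12) = -288)
z(K) = 1/K
(z(5) + s)**2 = (1/5 - 288)**2 = (-1439/5)**2 = 2070721/25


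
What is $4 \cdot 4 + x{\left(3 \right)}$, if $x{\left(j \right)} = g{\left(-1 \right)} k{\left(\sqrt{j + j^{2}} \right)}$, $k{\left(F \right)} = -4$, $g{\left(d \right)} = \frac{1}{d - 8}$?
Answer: $\frac{148}{9} \approx 16.444$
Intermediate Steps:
$g{\left(d \right)} = \frac{1}{-8 + d}$ ($g{\left(d \right)} = \frac{1}{d - 8} = \frac{1}{-8 + d}$)
$x{\left(j \right)} = \frac{4}{9}$ ($x{\left(j \right)} = \frac{1}{-8 - 1} \left(-4\right) = \frac{1}{-9} \left(-4\right) = \left(- \frac{1}{9}\right) \left(-4\right) = \frac{4}{9}$)
$4 \cdot 4 + x{\left(3 \right)} = 4 \cdot 4 + \frac{4}{9} = 16 + \frac{4}{9} = \frac{148}{9}$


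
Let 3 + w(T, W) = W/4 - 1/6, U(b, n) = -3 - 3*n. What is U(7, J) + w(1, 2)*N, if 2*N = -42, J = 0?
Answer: 53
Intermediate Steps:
N = -21 (N = (½)*(-42) = -21)
w(T, W) = -19/6 + W/4 (w(T, W) = -3 + (W/4 - 1/6) = -3 + (W*(¼) - 1*⅙) = -3 + (W/4 - ⅙) = -3 + (-⅙ + W/4) = -19/6 + W/4)
U(7, J) + w(1, 2)*N = (-3 - 3*0) + (-19/6 + (¼)*2)*(-21) = (-3 + 0) + (-19/6 + ½)*(-21) = -3 - 8/3*(-21) = -3 + 56 = 53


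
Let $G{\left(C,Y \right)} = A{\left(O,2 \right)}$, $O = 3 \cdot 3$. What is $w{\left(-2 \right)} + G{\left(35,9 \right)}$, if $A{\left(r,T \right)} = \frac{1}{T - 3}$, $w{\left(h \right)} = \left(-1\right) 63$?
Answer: $-64$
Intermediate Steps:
$O = 9$
$w{\left(h \right)} = -63$
$A{\left(r,T \right)} = \frac{1}{-3 + T}$
$G{\left(C,Y \right)} = -1$ ($G{\left(C,Y \right)} = \frac{1}{-3 + 2} = \frac{1}{-1} = -1$)
$w{\left(-2 \right)} + G{\left(35,9 \right)} = -63 - 1 = -64$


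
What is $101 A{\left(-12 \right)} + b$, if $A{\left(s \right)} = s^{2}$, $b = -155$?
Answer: $14389$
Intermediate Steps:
$101 A{\left(-12 \right)} + b = 101 \left(-12\right)^{2} - 155 = 101 \cdot 144 - 155 = 14544 - 155 = 14389$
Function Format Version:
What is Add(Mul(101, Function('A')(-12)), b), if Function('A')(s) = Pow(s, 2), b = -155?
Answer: 14389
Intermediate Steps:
Add(Mul(101, Function('A')(-12)), b) = Add(Mul(101, Pow(-12, 2)), -155) = Add(Mul(101, 144), -155) = Add(14544, -155) = 14389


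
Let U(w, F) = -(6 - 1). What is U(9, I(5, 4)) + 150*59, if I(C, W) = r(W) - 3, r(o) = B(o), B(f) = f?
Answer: 8845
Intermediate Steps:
r(o) = o
I(C, W) = -3 + W (I(C, W) = W - 3 = -3 + W)
U(w, F) = -5 (U(w, F) = -1*5 = -5)
U(9, I(5, 4)) + 150*59 = -5 + 150*59 = -5 + 8850 = 8845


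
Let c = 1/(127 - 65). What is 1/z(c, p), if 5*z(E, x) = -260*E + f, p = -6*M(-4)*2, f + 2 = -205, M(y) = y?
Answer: -155/6547 ≈ -0.023675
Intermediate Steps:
f = -207 (f = -2 - 205 = -207)
c = 1/62 ≈ 0.016129
p = 48 (p = -6*(-4)*2 = 24*2 = 48)
z(E, x) = -207/5 - 52*E (z(E, x) = (-260*E - 207)/5 = (-207 - 260*E)/5 = -207/5 - 52*E)
1/z(c, p) = 1/(-207/5 - 52*1/62) = 1/(-207/5 - 26/31) = 1/(-6547/155) = -155/6547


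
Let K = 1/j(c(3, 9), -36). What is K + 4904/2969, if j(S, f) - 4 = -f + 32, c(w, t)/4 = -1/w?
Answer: 356057/213768 ≈ 1.6656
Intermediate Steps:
c(w, t) = -4/w (c(w, t) = 4*(-1/w) = -4/w)
j(S, f) = 36 - f (j(S, f) = 4 + (-f + 32) = 4 + (32 - f) = 36 - f)
K = 1/72 (K = 1/(36 - 1*(-36)) = 1/(36 + 36) = 1/72 ≈ 0.013889)
K + 4904/2969 = 1/72 + 4904/2969 = 356057/213768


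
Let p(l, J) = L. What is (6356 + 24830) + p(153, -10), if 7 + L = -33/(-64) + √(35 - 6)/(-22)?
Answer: 1995489/64 - √29/22 ≈ 31179.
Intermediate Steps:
L = -415/64 - √29/22 (L = -7 + (-33/(-64) + √(35 - 6)/(-22)) = -7 + (-33*(-1/64) + √29*(-1/22)) = -7 + (33/64 - √29/22) = -415/64 - √29/22 ≈ -6.7292)
p(l, J) = -415/64 - √29/22
(6356 + 24830) + p(153, -10) = (6356 + 24830) + (-415/64 - √29/22) = 31186 + (-415/64 - √29/22) = 1995489/64 - √29/22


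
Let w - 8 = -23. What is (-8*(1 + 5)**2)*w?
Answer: 4320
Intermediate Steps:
w = -15 (w = 8 - 23 = -15)
(-8*(1 + 5)**2)*w = -8*(1 + 5)**2*(-15) = -8*6**2*(-15) = -8*36*(-15) = -288*(-15) = 4320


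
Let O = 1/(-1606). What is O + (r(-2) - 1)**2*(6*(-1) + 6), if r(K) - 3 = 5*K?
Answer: -1/1606 ≈ -0.00062266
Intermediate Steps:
r(K) = 3 + 5*K
O = -1/1606 ≈ -0.00062266
O + (r(-2) - 1)**2*(6*(-1) + 6) = -1/1606 + ((3 + 5*(-2)) - 1)**2*(6*(-1) + 6) = -1/1606 + ((3 - 10) - 1)**2*(-6 + 6) = -1/1606 + (-7 - 1)**2*0 = -1/1606 + (-8)**2*0 = -1/1606 + 64*0 = -1/1606 + 0 = -1/1606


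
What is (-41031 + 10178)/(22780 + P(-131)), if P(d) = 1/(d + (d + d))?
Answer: -12125229/8952539 ≈ -1.3544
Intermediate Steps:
P(d) = 1/(3*d) (P(d) = 1/(d + 2*d) = 1/(3*d))
(-41031 + 10178)/(22780 + P(-131)) = (-41031 + 10178)/(22780 + (1/3)/(-131)) = -30853/(22780 + (1/3)*(-1/131)) = -30853/(22780 - 1/393) = -30853/8952539/393 = -30853*393/8952539 = -12125229/8952539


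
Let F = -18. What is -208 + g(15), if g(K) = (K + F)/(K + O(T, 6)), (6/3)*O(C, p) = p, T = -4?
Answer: -1249/6 ≈ -208.17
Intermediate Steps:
O(C, p) = p/2
g(K) = (-18 + K)/(3 + K) (g(K) = (K - 18)/(K + (½)*6) = (-18 + K)/(K + 3) = (-18 + K)/(3 + K))
-208 + g(15) = -208 + (-18 + 15)/(3 + 15) = -208 - 3/18 = -208 + (1/18)*(-3) = -208 - ⅙ = -1249/6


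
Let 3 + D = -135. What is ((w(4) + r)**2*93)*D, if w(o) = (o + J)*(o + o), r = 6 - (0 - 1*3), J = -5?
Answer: -12834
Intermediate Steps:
D = -138 (D = -3 - 135 = -138)
r = 9 (r = 6 - (0 - 3) = 6 - 1*(-3) = 6 + 3 = 9)
w(o) = 2*o*(-5 + o) (w(o) = (o - 5)*(o + o) = (-5 + o)*(2*o) = 2*o*(-5 + o))
((w(4) + r)**2*93)*D = ((2*4*(-5 + 4) + 9)**2*93)*(-138) = ((2*4*(-1) + 9)**2*93)*(-138) = ((-8 + 9)**2*93)*(-138) = (1**2*93)*(-138) = (1*93)*(-138) = 93*(-138) = -12834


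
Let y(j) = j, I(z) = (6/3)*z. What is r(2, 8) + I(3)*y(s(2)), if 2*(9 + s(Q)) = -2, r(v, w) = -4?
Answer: -64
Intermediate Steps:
I(z) = 2*z (I(z) = (6*(⅓))*z = 2*z)
s(Q) = -10 (s(Q) = -9 + (½)*(-2) = -9 - 1 = -10)
r(2, 8) + I(3)*y(s(2)) = -4 + (2*3)*(-10) = -4 + 6*(-10) = -4 - 60 = -64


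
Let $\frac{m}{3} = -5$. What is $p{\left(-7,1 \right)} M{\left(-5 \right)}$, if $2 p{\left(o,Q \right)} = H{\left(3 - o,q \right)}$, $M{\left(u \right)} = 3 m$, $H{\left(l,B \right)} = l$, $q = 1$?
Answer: $-225$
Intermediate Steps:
$m = -15$ ($m = 3 \left(-5\right) = -15$)
$M{\left(u \right)} = -45$ ($M{\left(u \right)} = 3 \left(-15\right) = -45$)
$p{\left(o,Q \right)} = \frac{3}{2} - \frac{o}{2}$ ($p{\left(o,Q \right)} = \frac{3 - o}{2} = \frac{3}{2} - \frac{o}{2}$)
$p{\left(-7,1 \right)} M{\left(-5 \right)} = \left(\frac{3}{2} - - \frac{7}{2}\right) \left(-45\right) = \left(\frac{3}{2} + \frac{7}{2}\right) \left(-45\right) = 5 \left(-45\right) = -225$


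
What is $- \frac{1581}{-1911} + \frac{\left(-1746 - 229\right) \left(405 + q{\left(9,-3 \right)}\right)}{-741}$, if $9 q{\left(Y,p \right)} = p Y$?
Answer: $\frac{12977863}{12103} \approx 1072.3$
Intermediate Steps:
$q{\left(Y,p \right)} = \frac{Y p}{9}$ ($q{\left(Y,p \right)} = \frac{p Y}{9} = \frac{Y p}{9}$)
$- \frac{1581}{-1911} + \frac{\left(-1746 - 229\right) \left(405 + q{\left(9,-3 \right)}\right)}{-741} = - \frac{1581}{-1911} + \frac{\left(-1746 - 229\right) \left(405 + \frac{1}{9} \cdot 9 \left(-3\right)\right)}{-741} = \left(-1581\right) \left(- \frac{1}{1911}\right) + - 1975 \left(405 - 3\right) \left(- \frac{1}{741}\right) = \frac{527}{637} + \left(-1975\right) 402 \left(- \frac{1}{741}\right) = \frac{527}{637} - - \frac{264650}{247} = \frac{527}{637} + \frac{264650}{247} = \frac{12977863}{12103}$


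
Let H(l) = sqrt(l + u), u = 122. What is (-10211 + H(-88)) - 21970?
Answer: -32181 + sqrt(34) ≈ -32175.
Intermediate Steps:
H(l) = sqrt(122 + l) (H(l) = sqrt(l + 122) = sqrt(122 + l))
(-10211 + H(-88)) - 21970 = (-10211 + sqrt(122 - 88)) - 21970 = (-10211 + sqrt(34)) - 21970 = -32181 + sqrt(34)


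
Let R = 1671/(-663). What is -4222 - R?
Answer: -932505/221 ≈ -4219.5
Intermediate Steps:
R = -557/221 (R = 1671*(-1/663) = -557/221 ≈ -2.5204)
-4222 - R = -4222 - 1*(-557/221) = -4222 + 557/221 = -932505/221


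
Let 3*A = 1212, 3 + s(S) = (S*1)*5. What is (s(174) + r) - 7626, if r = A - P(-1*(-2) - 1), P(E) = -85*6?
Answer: -5845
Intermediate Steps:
P(E) = -510
s(S) = -3 + 5*S (s(S) = -3 + (S*1)*5 = -3 + S*5 = -3 + 5*S)
A = 404 (A = (⅓)*1212 = 404)
r = 914 (r = 404 - 1*(-510) = 404 + 510 = 914)
(s(174) + r) - 7626 = ((-3 + 5*174) + 914) - 7626 = ((-3 + 870) + 914) - 7626 = (867 + 914) - 7626 = 1781 - 7626 = -5845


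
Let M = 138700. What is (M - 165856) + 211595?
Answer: 184439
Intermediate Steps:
(M - 165856) + 211595 = (138700 - 165856) + 211595 = -27156 + 211595 = 184439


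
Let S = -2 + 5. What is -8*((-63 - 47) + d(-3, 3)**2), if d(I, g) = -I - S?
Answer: 880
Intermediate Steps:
S = 3
d(I, g) = -3 - I (d(I, g) = -I - 1*3 = -I - 3 = -3 - I)
-8*((-63 - 47) + d(-3, 3)**2) = -8*((-63 - 47) + (-3 - 1*(-3))**2) = -8*(-110 + (-3 + 3)**2) = -8*(-110 + 0**2) = -8*(-110 + 0) = -8*(-110) = 880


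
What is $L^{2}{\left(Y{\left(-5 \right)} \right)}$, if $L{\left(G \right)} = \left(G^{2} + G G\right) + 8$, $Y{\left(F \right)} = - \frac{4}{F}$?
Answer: $\frac{53824}{625} \approx 86.118$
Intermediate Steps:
$L{\left(G \right)} = 8 + 2 G^{2}$ ($L{\left(G \right)} = \left(G^{2} + G^{2}\right) + 8 = 2 G^{2} + 8 = 8 + 2 G^{2}$)
$L^{2}{\left(Y{\left(-5 \right)} \right)} = \left(8 + 2 \left(- \frac{4}{-5}\right)^{2}\right)^{2} = \left(8 + 2 \left(\left(-4\right) \left(- \frac{1}{5}\right)\right)^{2}\right)^{2} = \left(8 + 2 \left(\frac{4}{5}\right)^{2}\right)^{2} = \left(8 + 2 \cdot \frac{16}{25}\right)^{2} = \left(8 + \frac{32}{25}\right)^{2} = \left(\frac{232}{25}\right)^{2} = \frac{53824}{625}$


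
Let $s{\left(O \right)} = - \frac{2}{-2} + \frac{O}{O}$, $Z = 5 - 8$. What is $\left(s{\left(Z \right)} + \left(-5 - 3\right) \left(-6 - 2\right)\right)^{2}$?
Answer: $4356$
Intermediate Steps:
$Z = -3$ ($Z = 5 - 8 = -3$)
$s{\left(O \right)} = 2$ ($s{\left(O \right)} = \left(-2\right) \left(- \frac{1}{2}\right) + 1 = 1 + 1 = 2$)
$\left(s{\left(Z \right)} + \left(-5 - 3\right) \left(-6 - 2\right)\right)^{2} = \left(2 + \left(-5 - 3\right) \left(-6 - 2\right)\right)^{2} = \left(2 - -64\right)^{2} = \left(2 + 64\right)^{2} = 66^{2} = 4356$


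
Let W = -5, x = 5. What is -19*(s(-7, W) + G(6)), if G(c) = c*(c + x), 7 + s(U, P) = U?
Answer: -988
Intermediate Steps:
s(U, P) = -7 + U
G(c) = c*(5 + c) (G(c) = c*(c + 5) = c*(5 + c))
-19*(s(-7, W) + G(6)) = -19*((-7 - 7) + 6*(5 + 6)) = -19*(-14 + 6*11) = -19*(-14 + 66) = -19*52 = -988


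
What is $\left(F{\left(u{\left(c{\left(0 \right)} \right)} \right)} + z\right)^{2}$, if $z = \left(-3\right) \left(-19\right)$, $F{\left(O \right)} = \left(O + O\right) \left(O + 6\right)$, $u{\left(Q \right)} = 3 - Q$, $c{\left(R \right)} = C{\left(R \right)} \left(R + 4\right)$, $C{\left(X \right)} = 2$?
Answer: $2209$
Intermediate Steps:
$c{\left(R \right)} = 8 + 2 R$ ($c{\left(R \right)} = 2 \left(R + 4\right) = 2 \left(4 + R\right) = 8 + 2 R$)
$F{\left(O \right)} = 2 O \left(6 + O\right)$
$z = 57$
$\left(F{\left(u{\left(c{\left(0 \right)} \right)} \right)} + z\right)^{2} = \left(2 \left(3 - \left(8 + 2 \cdot 0\right)\right) \left(6 + \left(3 - \left(8 + 2 \cdot 0\right)\right)\right) + 57\right)^{2} = \left(2 \left(3 - \left(8 + 0\right)\right) \left(6 + \left(3 - \left(8 + 0\right)\right)\right) + 57\right)^{2} = \left(2 \left(3 - 8\right) \left(6 + \left(3 - 8\right)\right) + 57\right)^{2} = \left(2 \left(-5\right) \left(6 - 5\right) + 57\right)^{2} = \left(2 \left(-5\right) 1 + 57\right)^{2} = \left(-10 + 57\right)^{2} = 47^{2} = 2209$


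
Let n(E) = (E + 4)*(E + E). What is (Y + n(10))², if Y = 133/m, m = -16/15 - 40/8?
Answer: 11256025/169 ≈ 66604.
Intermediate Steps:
n(E) = 2*E*(4 + E) (n(E) = (4 + E)*(2*E) = 2*E*(4 + E))
m = -91/15 (m = -16*1/15 - 40*⅛ = -16/15 - 5 = -91/15 ≈ -6.0667)
Y = -285/13 (Y = 133/(-91/15) = 133*(-15/91) = -285/13 ≈ -21.923)
(Y + n(10))² = (-285/13 + 2*10*(4 + 10))² = (-285/13 + 2*10*14)² = (-285/13 + 280)² = (3355/13)² = 11256025/169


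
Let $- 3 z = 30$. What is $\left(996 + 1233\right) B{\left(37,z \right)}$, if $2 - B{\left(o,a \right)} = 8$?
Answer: $-13374$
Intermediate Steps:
$z = -10$ ($z = \left(- \frac{1}{3}\right) 30 = -10$)
$B{\left(o,a \right)} = -6$ ($B{\left(o,a \right)} = 2 - 8 = -6$)
$\left(996 + 1233\right) B{\left(37,z \right)} = \left(996 + 1233\right) \left(-6\right) = 2229 \left(-6\right) = -13374$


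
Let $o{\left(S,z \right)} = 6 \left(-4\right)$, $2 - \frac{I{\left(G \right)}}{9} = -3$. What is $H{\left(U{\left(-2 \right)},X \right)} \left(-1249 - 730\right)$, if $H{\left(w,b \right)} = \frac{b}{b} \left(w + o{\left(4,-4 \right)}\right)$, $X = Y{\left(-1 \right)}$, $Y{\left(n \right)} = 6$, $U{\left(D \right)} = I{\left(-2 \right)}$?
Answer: $-41559$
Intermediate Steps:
$I{\left(G \right)} = 45$ ($I{\left(G \right)} = 18 - -27 = 18 + 27 = 45$)
$U{\left(D \right)} = 45$
$o{\left(S,z \right)} = -24$
$X = 6$
$H{\left(w,b \right)} = -24 + w$ ($H{\left(w,b \right)} = \frac{b}{b} \left(w - 24\right) = 1 \left(-24 + w\right) = -24 + w$)
$H{\left(U{\left(-2 \right)},X \right)} \left(-1249 - 730\right) = \left(-24 + 45\right) \left(-1249 - 730\right) = 21 \left(-1979\right) = -41559$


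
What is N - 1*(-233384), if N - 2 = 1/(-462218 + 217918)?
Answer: 57016199799/244300 ≈ 2.3339e+5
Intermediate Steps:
N = 488599/244300 (N = 2 + 1/(-462218 + 217918) = 2 + 1/(-244300) = 2 - 1/244300 = 488599/244300 ≈ 2.0000)
N - 1*(-233384) = 488599/244300 - 1*(-233384) = 488599/244300 + 233384 = 57016199799/244300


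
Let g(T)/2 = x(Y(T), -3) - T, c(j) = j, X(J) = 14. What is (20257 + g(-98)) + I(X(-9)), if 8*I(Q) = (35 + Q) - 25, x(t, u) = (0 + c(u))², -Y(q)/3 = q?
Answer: 20474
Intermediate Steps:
Y(q) = -3*q
x(t, u) = u² (x(t, u) = (0 + u)² = u²)
I(Q) = 5/4 + Q/8 (I(Q) = ((35 + Q) - 25)/8 = (10 + Q)/8 = 5/4 + Q/8)
g(T) = 18 - 2*T (g(T) = 2*((-3)² - T) = 2*(9 - T) = 18 - 2*T)
(20257 + g(-98)) + I(X(-9)) = (20257 + (18 - 2*(-98))) + (5/4 + (⅛)*14) = (20257 + (18 + 196)) + (5/4 + 7/4) = (20257 + 214) + 3 = 20471 + 3 = 20474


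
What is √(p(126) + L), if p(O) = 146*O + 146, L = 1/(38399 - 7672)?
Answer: √17506402055445/30727 ≈ 136.17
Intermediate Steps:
L = 1/30727 ≈ 3.2545e-5
p(O) = 146 + 146*O
√(p(126) + L) = √((146 + 146*126) + 1/30727) = √((146 + 18396) + 1/30727) = √(18542 + 1/30727) = √(569740035/30727) = √17506402055445/30727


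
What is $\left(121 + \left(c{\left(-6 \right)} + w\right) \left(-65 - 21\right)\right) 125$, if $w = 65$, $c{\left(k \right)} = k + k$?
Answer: $-554625$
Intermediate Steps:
$c{\left(k \right)} = 2 k$
$\left(121 + \left(c{\left(-6 \right)} + w\right) \left(-65 - 21\right)\right) 125 = \left(121 + \left(2 \left(-6\right) + 65\right) \left(-65 - 21\right)\right) 125 = \left(121 + \left(-12 + 65\right) \left(-86\right)\right) 125 = \left(121 + 53 \left(-86\right)\right) 125 = \left(121 - 4558\right) 125 = \left(-4437\right) 125 = -554625$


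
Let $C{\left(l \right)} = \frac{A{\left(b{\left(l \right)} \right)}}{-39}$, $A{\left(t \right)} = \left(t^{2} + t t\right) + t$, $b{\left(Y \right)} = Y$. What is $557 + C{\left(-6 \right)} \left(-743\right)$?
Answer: $\frac{23587}{13} \approx 1814.4$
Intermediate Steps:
$A{\left(t \right)} = t + 2 t^{2}$ ($A{\left(t \right)} = \left(t^{2} + t^{2}\right) + t = 2 t^{2} + t = t + 2 t^{2}$)
$C{\left(l \right)} = - \frac{l \left(1 + 2 l\right)}{39}$ ($C{\left(l \right)} = \frac{l \left(1 + 2 l\right)}{-39} = l \left(1 + 2 l\right) \left(- \frac{1}{39}\right) = - \frac{l \left(1 + 2 l\right)}{39}$)
$557 + C{\left(-6 \right)} \left(-743\right) = 557 + \left(- \frac{1}{39}\right) \left(-6\right) \left(1 + 2 \left(-6\right)\right) \left(-743\right) = 557 + \left(- \frac{1}{39}\right) \left(-6\right) \left(1 - 12\right) \left(-743\right) = 557 + \left(- \frac{1}{39}\right) \left(-6\right) \left(-11\right) \left(-743\right) = 557 - - \frac{16346}{13} = 557 + \frac{16346}{13} = \frac{23587}{13}$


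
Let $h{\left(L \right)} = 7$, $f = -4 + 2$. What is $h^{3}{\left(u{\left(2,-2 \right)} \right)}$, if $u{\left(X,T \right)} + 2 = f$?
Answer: $343$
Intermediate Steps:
$f = -2$
$u{\left(X,T \right)} = -4$ ($u{\left(X,T \right)} = -2 - 2 = -4$)
$h^{3}{\left(u{\left(2,-2 \right)} \right)} = 7^{3} = 343$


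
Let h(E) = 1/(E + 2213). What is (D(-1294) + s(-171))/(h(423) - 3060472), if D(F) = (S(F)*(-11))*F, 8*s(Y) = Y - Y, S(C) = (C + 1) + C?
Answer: 8824215608/733400381 ≈ 12.032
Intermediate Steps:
S(C) = 1 + 2*C (S(C) = (1 + C) + C = 1 + 2*C)
h(E) = 1/(2213 + E)
s(Y) = 0 (s(Y) = (Y - Y)/8 = (1/8)*0 = 0)
D(F) = F*(-11 - 22*F) (D(F) = ((1 + 2*F)*(-11))*F = (-11 - 22*F)*F = F*(-11 - 22*F))
(D(-1294) + s(-171))/(h(423) - 3060472) = (-11*(-1294)*(1 + 2*(-1294)) + 0)/(1/(2213 + 423) - 3060472) = (-11*(-1294)*(1 - 2588) + 0)/(1/2636 - 3060472) = (-11*(-1294)*(-2587) + 0)/(1/2636 - 3060472) = (-36823358 + 0)/(-8067404191/2636) = -36823358*(-2636/8067404191) = 8824215608/733400381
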